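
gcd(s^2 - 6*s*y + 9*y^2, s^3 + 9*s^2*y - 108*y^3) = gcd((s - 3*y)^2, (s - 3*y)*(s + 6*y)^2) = -s + 3*y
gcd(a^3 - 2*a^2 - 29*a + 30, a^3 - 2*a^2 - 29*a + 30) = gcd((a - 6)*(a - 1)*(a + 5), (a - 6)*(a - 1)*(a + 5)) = a^3 - 2*a^2 - 29*a + 30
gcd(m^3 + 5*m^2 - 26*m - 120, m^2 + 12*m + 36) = m + 6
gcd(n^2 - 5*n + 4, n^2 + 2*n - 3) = n - 1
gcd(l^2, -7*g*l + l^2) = l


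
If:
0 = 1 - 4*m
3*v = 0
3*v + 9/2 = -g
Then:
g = -9/2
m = 1/4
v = 0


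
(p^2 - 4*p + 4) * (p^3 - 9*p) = p^5 - 4*p^4 - 5*p^3 + 36*p^2 - 36*p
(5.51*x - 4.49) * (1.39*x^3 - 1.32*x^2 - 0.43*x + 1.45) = 7.6589*x^4 - 13.5143*x^3 + 3.5575*x^2 + 9.9202*x - 6.5105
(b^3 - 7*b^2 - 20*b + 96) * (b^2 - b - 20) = b^5 - 8*b^4 - 33*b^3 + 256*b^2 + 304*b - 1920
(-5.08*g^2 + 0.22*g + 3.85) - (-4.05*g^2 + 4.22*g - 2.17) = -1.03*g^2 - 4.0*g + 6.02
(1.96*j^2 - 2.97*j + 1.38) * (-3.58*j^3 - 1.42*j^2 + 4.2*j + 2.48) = -7.0168*j^5 + 7.8494*j^4 + 7.509*j^3 - 9.5728*j^2 - 1.5696*j + 3.4224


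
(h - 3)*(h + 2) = h^2 - h - 6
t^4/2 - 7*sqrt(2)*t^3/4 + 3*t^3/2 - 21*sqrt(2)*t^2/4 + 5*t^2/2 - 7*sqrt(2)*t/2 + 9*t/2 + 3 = (t/2 + 1/2)*(t + 2)*(t - 3*sqrt(2))*(t - sqrt(2)/2)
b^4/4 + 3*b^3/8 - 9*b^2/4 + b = b*(b/4 + 1)*(b - 2)*(b - 1/2)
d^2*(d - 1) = d^3 - d^2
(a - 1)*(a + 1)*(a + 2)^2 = a^4 + 4*a^3 + 3*a^2 - 4*a - 4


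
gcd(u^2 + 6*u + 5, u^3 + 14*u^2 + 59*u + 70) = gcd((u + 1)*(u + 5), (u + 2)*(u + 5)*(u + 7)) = u + 5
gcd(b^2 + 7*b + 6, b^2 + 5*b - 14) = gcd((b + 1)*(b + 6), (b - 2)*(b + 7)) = 1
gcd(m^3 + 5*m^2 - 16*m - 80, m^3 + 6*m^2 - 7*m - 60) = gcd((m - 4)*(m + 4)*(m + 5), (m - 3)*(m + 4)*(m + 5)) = m^2 + 9*m + 20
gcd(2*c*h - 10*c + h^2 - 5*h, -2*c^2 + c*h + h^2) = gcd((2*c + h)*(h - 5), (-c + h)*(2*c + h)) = 2*c + h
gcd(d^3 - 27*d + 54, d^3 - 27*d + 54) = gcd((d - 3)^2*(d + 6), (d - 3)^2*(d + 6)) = d^3 - 27*d + 54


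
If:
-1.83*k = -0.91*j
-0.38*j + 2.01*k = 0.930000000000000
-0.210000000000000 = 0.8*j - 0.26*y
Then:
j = 1.50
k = 0.75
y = 5.43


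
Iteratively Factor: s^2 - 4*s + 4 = (s - 2)*(s - 2)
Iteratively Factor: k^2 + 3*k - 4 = (k + 4)*(k - 1)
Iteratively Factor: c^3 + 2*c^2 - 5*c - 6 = (c + 1)*(c^2 + c - 6) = (c + 1)*(c + 3)*(c - 2)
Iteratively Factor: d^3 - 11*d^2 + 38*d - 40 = (d - 2)*(d^2 - 9*d + 20) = (d - 5)*(d - 2)*(d - 4)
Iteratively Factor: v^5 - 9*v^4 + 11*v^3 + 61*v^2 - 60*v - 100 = (v - 2)*(v^4 - 7*v^3 - 3*v^2 + 55*v + 50) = (v - 2)*(v + 2)*(v^3 - 9*v^2 + 15*v + 25) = (v - 5)*(v - 2)*(v + 2)*(v^2 - 4*v - 5) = (v - 5)^2*(v - 2)*(v + 2)*(v + 1)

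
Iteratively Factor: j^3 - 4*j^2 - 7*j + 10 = (j + 2)*(j^2 - 6*j + 5) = (j - 1)*(j + 2)*(j - 5)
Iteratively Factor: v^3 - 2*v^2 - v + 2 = (v - 1)*(v^2 - v - 2) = (v - 2)*(v - 1)*(v + 1)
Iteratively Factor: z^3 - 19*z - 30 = (z + 3)*(z^2 - 3*z - 10) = (z - 5)*(z + 3)*(z + 2)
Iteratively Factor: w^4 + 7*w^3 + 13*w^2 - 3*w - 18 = (w + 3)*(w^3 + 4*w^2 + w - 6) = (w + 3)^2*(w^2 + w - 2) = (w - 1)*(w + 3)^2*(w + 2)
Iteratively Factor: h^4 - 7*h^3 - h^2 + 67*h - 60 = (h - 1)*(h^3 - 6*h^2 - 7*h + 60) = (h - 5)*(h - 1)*(h^2 - h - 12) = (h - 5)*(h - 1)*(h + 3)*(h - 4)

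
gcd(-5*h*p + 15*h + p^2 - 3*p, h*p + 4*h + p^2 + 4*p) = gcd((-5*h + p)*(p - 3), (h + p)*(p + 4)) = 1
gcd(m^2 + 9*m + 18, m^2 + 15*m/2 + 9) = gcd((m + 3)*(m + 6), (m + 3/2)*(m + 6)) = m + 6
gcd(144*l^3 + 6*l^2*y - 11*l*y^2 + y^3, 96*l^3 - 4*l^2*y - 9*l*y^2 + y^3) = -24*l^2 - 5*l*y + y^2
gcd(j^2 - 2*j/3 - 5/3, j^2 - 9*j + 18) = 1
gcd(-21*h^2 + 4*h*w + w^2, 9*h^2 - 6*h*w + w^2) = -3*h + w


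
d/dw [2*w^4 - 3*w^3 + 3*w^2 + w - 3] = 8*w^3 - 9*w^2 + 6*w + 1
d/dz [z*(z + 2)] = 2*z + 2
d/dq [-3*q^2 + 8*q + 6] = 8 - 6*q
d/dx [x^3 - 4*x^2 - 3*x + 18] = 3*x^2 - 8*x - 3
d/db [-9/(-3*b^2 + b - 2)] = 9*(1 - 6*b)/(3*b^2 - b + 2)^2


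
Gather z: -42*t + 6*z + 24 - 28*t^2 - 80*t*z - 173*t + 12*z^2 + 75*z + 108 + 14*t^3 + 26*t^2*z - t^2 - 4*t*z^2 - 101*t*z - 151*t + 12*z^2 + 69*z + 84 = 14*t^3 - 29*t^2 - 366*t + z^2*(24 - 4*t) + z*(26*t^2 - 181*t + 150) + 216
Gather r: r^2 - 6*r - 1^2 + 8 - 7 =r^2 - 6*r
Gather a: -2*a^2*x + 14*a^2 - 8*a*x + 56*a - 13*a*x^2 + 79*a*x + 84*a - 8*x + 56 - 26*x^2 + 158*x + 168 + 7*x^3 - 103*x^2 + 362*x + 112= a^2*(14 - 2*x) + a*(-13*x^2 + 71*x + 140) + 7*x^3 - 129*x^2 + 512*x + 336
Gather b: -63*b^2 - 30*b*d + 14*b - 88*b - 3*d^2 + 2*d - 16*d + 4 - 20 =-63*b^2 + b*(-30*d - 74) - 3*d^2 - 14*d - 16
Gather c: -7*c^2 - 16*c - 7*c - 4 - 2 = -7*c^2 - 23*c - 6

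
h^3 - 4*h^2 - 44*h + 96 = (h - 8)*(h - 2)*(h + 6)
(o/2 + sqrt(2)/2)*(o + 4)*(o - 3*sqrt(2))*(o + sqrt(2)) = o^4/2 - sqrt(2)*o^3/2 + 2*o^3 - 5*o^2 - 2*sqrt(2)*o^2 - 20*o - 3*sqrt(2)*o - 12*sqrt(2)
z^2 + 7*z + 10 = (z + 2)*(z + 5)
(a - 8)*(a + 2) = a^2 - 6*a - 16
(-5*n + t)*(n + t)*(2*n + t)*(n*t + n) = -10*n^4*t - 10*n^4 - 13*n^3*t^2 - 13*n^3*t - 2*n^2*t^3 - 2*n^2*t^2 + n*t^4 + n*t^3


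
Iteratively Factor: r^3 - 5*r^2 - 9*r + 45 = (r - 5)*(r^2 - 9) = (r - 5)*(r - 3)*(r + 3)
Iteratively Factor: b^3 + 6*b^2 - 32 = (b + 4)*(b^2 + 2*b - 8) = (b + 4)^2*(b - 2)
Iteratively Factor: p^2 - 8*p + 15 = (p - 3)*(p - 5)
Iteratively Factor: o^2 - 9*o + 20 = (o - 4)*(o - 5)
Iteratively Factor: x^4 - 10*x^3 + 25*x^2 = (x - 5)*(x^3 - 5*x^2) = (x - 5)^2*(x^2) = x*(x - 5)^2*(x)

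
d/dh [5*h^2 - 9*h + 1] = 10*h - 9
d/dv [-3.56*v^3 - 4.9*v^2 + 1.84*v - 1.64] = -10.68*v^2 - 9.8*v + 1.84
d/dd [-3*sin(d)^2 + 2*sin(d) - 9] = 2*(1 - 3*sin(d))*cos(d)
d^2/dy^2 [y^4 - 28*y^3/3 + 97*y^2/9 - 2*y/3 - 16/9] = 12*y^2 - 56*y + 194/9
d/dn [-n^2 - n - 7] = -2*n - 1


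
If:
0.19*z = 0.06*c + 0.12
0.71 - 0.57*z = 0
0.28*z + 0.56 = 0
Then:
No Solution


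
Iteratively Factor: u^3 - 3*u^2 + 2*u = (u - 2)*(u^2 - u) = u*(u - 2)*(u - 1)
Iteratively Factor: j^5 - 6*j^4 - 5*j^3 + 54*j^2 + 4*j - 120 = (j + 2)*(j^4 - 8*j^3 + 11*j^2 + 32*j - 60) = (j + 2)^2*(j^3 - 10*j^2 + 31*j - 30) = (j - 2)*(j + 2)^2*(j^2 - 8*j + 15) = (j - 3)*(j - 2)*(j + 2)^2*(j - 5)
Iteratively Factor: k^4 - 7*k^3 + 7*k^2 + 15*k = (k + 1)*(k^3 - 8*k^2 + 15*k) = (k - 5)*(k + 1)*(k^2 - 3*k) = (k - 5)*(k - 3)*(k + 1)*(k)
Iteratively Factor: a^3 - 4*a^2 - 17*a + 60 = (a - 5)*(a^2 + a - 12) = (a - 5)*(a + 4)*(a - 3)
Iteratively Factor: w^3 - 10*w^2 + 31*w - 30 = (w - 3)*(w^2 - 7*w + 10) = (w - 3)*(w - 2)*(w - 5)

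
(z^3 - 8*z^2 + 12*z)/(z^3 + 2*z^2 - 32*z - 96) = z*(z - 2)/(z^2 + 8*z + 16)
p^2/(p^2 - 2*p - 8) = p^2/(p^2 - 2*p - 8)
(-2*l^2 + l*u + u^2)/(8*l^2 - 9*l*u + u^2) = (2*l + u)/(-8*l + u)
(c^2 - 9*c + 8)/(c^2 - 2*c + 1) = (c - 8)/(c - 1)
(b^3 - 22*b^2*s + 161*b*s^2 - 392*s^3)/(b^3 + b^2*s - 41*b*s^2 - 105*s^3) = (b^2 - 15*b*s + 56*s^2)/(b^2 + 8*b*s + 15*s^2)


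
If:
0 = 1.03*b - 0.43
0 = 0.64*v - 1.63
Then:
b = 0.42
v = 2.55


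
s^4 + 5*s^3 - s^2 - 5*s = s*(s - 1)*(s + 1)*(s + 5)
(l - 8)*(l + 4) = l^2 - 4*l - 32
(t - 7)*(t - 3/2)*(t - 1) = t^3 - 19*t^2/2 + 19*t - 21/2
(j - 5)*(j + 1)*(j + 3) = j^3 - j^2 - 17*j - 15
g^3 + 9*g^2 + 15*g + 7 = (g + 1)^2*(g + 7)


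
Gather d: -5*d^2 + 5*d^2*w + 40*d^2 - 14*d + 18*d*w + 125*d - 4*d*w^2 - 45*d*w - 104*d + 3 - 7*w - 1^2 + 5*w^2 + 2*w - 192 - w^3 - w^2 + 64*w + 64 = d^2*(5*w + 35) + d*(-4*w^2 - 27*w + 7) - w^3 + 4*w^2 + 59*w - 126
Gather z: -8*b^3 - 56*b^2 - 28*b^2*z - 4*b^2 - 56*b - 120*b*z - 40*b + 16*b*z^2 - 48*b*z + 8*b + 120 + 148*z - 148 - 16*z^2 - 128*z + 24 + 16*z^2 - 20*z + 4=-8*b^3 - 60*b^2 + 16*b*z^2 - 88*b + z*(-28*b^2 - 168*b)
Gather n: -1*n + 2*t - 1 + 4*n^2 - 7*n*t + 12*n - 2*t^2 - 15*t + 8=4*n^2 + n*(11 - 7*t) - 2*t^2 - 13*t + 7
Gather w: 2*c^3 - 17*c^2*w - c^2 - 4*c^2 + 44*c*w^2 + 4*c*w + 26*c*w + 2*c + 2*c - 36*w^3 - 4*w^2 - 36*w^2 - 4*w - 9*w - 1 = 2*c^3 - 5*c^2 + 4*c - 36*w^3 + w^2*(44*c - 40) + w*(-17*c^2 + 30*c - 13) - 1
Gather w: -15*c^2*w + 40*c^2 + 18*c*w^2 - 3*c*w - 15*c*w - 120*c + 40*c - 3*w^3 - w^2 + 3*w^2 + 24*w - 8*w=40*c^2 - 80*c - 3*w^3 + w^2*(18*c + 2) + w*(-15*c^2 - 18*c + 16)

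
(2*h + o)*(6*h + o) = 12*h^2 + 8*h*o + o^2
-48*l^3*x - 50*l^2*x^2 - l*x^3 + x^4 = x*(-8*l + x)*(l + x)*(6*l + x)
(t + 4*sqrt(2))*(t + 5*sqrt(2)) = t^2 + 9*sqrt(2)*t + 40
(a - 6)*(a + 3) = a^2 - 3*a - 18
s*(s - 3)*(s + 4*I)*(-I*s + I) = -I*s^4 + 4*s^3 + 4*I*s^3 - 16*s^2 - 3*I*s^2 + 12*s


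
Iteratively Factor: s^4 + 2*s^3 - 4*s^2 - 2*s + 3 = (s - 1)*(s^3 + 3*s^2 - s - 3) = (s - 1)*(s + 1)*(s^2 + 2*s - 3) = (s - 1)*(s + 1)*(s + 3)*(s - 1)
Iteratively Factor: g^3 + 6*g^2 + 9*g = (g + 3)*(g^2 + 3*g) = (g + 3)^2*(g)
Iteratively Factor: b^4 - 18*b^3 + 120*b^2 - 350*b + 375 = (b - 5)*(b^3 - 13*b^2 + 55*b - 75) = (b - 5)^2*(b^2 - 8*b + 15) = (b - 5)^3*(b - 3)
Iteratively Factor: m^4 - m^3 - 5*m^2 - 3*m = (m)*(m^3 - m^2 - 5*m - 3) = m*(m + 1)*(m^2 - 2*m - 3) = m*(m + 1)^2*(m - 3)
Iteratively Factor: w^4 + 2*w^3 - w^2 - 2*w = (w + 2)*(w^3 - w) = (w - 1)*(w + 2)*(w^2 + w) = w*(w - 1)*(w + 2)*(w + 1)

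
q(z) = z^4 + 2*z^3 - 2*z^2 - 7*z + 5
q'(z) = 4*z^3 + 6*z^2 - 4*z - 7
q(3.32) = 154.40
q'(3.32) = 192.23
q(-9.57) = 6523.68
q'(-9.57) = -2925.08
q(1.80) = 8.08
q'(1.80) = 28.57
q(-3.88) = 111.86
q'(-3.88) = -134.80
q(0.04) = 4.72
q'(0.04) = -7.15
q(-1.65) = 9.53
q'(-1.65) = -2.03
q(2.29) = 30.00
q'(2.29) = 63.34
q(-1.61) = 9.46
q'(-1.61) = -1.70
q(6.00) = 1619.00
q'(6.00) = 1049.00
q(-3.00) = 35.00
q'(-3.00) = -49.00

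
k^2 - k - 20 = (k - 5)*(k + 4)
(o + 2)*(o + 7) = o^2 + 9*o + 14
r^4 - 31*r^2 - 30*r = r*(r - 6)*(r + 1)*(r + 5)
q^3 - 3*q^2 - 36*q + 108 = (q - 6)*(q - 3)*(q + 6)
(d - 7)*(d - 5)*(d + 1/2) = d^3 - 23*d^2/2 + 29*d + 35/2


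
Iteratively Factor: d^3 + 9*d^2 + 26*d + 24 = (d + 2)*(d^2 + 7*d + 12) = (d + 2)*(d + 3)*(d + 4)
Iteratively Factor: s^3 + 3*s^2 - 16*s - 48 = (s - 4)*(s^2 + 7*s + 12) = (s - 4)*(s + 3)*(s + 4)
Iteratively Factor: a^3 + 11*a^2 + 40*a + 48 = (a + 3)*(a^2 + 8*a + 16) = (a + 3)*(a + 4)*(a + 4)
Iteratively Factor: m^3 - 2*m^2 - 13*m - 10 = (m + 1)*(m^2 - 3*m - 10) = (m - 5)*(m + 1)*(m + 2)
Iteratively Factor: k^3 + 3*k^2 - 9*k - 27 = (k + 3)*(k^2 - 9) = (k + 3)^2*(k - 3)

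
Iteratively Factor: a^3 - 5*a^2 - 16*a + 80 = (a + 4)*(a^2 - 9*a + 20) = (a - 4)*(a + 4)*(a - 5)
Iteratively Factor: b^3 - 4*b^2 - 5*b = (b)*(b^2 - 4*b - 5) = b*(b + 1)*(b - 5)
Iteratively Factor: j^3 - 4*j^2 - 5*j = (j)*(j^2 - 4*j - 5) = j*(j + 1)*(j - 5)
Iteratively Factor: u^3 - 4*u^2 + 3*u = (u - 1)*(u^2 - 3*u) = u*(u - 1)*(u - 3)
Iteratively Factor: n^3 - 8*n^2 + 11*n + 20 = (n - 4)*(n^2 - 4*n - 5) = (n - 5)*(n - 4)*(n + 1)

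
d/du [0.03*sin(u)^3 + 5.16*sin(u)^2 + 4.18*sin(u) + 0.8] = (0.09*sin(u)^2 + 10.32*sin(u) + 4.18)*cos(u)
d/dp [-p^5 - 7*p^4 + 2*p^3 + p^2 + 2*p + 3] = -5*p^4 - 28*p^3 + 6*p^2 + 2*p + 2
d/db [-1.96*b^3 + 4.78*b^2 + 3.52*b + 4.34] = -5.88*b^2 + 9.56*b + 3.52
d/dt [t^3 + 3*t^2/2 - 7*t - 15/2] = 3*t^2 + 3*t - 7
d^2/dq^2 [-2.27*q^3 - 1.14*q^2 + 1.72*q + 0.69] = -13.62*q - 2.28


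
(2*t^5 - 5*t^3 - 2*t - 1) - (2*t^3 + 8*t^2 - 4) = 2*t^5 - 7*t^3 - 8*t^2 - 2*t + 3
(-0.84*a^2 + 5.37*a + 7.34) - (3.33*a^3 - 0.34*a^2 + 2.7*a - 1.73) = -3.33*a^3 - 0.5*a^2 + 2.67*a + 9.07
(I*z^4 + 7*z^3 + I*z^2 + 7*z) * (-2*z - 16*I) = -2*I*z^5 + 2*z^4 - 114*I*z^3 + 2*z^2 - 112*I*z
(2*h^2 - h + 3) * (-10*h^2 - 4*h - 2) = -20*h^4 + 2*h^3 - 30*h^2 - 10*h - 6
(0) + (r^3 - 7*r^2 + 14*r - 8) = r^3 - 7*r^2 + 14*r - 8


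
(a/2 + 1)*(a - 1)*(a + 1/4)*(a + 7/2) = a^4/2 + 19*a^3/8 + 21*a^2/16 - 53*a/16 - 7/8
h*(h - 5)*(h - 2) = h^3 - 7*h^2 + 10*h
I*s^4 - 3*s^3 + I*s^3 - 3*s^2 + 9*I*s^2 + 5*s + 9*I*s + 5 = (s + 1)*(s - I)*(s + 5*I)*(I*s + 1)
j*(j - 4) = j^2 - 4*j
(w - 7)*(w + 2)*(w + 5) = w^3 - 39*w - 70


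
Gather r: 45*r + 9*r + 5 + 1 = 54*r + 6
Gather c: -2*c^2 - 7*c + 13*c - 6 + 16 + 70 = -2*c^2 + 6*c + 80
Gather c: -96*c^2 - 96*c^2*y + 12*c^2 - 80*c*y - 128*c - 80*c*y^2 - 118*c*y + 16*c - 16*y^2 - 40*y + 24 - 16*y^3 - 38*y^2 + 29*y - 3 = c^2*(-96*y - 84) + c*(-80*y^2 - 198*y - 112) - 16*y^3 - 54*y^2 - 11*y + 21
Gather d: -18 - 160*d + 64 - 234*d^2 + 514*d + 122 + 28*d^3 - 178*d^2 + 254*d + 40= 28*d^3 - 412*d^2 + 608*d + 208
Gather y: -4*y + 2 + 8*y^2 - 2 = 8*y^2 - 4*y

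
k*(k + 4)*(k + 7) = k^3 + 11*k^2 + 28*k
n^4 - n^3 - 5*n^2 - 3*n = n*(n - 3)*(n + 1)^2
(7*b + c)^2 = 49*b^2 + 14*b*c + c^2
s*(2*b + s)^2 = 4*b^2*s + 4*b*s^2 + s^3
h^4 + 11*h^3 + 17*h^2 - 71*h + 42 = (h - 1)^2*(h + 6)*(h + 7)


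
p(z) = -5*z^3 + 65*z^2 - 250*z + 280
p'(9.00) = -295.00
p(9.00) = -350.00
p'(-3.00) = -775.00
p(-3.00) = 1750.00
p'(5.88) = -4.22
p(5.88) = 40.85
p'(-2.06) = -581.45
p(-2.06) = 1114.54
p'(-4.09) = -1032.62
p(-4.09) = 2731.92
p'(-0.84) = -369.78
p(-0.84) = 538.83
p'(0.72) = -164.18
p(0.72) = 131.83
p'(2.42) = -23.25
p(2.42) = -15.20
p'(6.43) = -34.27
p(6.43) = 30.68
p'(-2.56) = -681.10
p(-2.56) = 1429.87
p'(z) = -15*z^2 + 130*z - 250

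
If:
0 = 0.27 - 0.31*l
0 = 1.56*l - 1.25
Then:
No Solution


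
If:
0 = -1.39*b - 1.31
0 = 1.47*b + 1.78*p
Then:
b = -0.94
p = 0.78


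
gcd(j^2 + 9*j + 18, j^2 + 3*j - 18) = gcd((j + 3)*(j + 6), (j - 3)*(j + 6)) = j + 6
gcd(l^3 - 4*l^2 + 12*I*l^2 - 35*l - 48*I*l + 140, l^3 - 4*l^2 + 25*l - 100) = l^2 + l*(-4 + 5*I) - 20*I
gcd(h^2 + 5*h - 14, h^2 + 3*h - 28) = h + 7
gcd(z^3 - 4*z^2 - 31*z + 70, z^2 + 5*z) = z + 5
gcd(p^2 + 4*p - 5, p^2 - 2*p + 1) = p - 1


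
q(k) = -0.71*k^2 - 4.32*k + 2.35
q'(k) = -1.42*k - 4.32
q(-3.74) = 8.58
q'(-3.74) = 0.99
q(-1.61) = 7.46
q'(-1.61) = -2.03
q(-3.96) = 8.32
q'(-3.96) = 1.30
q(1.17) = -3.68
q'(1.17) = -5.98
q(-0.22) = 3.27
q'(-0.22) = -4.01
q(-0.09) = 2.73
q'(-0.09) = -4.19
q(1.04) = -2.91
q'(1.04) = -5.80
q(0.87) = -1.95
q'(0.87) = -5.56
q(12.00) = -151.73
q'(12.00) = -21.36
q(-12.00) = -48.05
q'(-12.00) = 12.72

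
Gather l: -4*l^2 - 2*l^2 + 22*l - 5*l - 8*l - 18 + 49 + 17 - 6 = -6*l^2 + 9*l + 42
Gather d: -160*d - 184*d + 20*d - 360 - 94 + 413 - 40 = -324*d - 81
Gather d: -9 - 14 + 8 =-15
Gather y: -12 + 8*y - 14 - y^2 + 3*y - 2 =-y^2 + 11*y - 28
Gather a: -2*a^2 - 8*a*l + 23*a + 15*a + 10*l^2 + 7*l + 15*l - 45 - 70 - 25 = -2*a^2 + a*(38 - 8*l) + 10*l^2 + 22*l - 140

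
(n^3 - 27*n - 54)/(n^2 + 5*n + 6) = (n^2 - 3*n - 18)/(n + 2)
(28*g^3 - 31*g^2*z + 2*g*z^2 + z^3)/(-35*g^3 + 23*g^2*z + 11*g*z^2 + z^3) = (-4*g + z)/(5*g + z)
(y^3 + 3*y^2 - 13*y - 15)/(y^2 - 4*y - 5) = (y^2 + 2*y - 15)/(y - 5)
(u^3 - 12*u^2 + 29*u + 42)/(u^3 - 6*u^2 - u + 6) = (u - 7)/(u - 1)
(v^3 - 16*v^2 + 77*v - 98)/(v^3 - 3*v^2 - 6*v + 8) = (v^3 - 16*v^2 + 77*v - 98)/(v^3 - 3*v^2 - 6*v + 8)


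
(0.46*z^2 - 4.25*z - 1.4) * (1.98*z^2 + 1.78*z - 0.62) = 0.9108*z^4 - 7.5962*z^3 - 10.6222*z^2 + 0.143*z + 0.868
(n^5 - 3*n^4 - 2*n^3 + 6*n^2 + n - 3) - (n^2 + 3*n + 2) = n^5 - 3*n^4 - 2*n^3 + 5*n^2 - 2*n - 5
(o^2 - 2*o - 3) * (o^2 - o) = o^4 - 3*o^3 - o^2 + 3*o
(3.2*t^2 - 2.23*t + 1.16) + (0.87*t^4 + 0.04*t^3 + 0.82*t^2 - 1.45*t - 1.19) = 0.87*t^4 + 0.04*t^3 + 4.02*t^2 - 3.68*t - 0.03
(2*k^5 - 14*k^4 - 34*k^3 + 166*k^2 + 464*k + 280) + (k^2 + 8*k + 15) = 2*k^5 - 14*k^4 - 34*k^3 + 167*k^2 + 472*k + 295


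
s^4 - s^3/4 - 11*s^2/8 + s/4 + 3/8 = (s - 1)*(s - 3/4)*(s + 1/2)*(s + 1)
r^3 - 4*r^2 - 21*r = r*(r - 7)*(r + 3)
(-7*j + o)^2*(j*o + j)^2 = 49*j^4*o^2 + 98*j^4*o + 49*j^4 - 14*j^3*o^3 - 28*j^3*o^2 - 14*j^3*o + j^2*o^4 + 2*j^2*o^3 + j^2*o^2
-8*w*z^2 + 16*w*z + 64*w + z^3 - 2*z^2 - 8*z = (-8*w + z)*(z - 4)*(z + 2)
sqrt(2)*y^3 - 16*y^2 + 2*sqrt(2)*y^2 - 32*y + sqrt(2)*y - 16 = (y + 1)*(y - 8*sqrt(2))*(sqrt(2)*y + sqrt(2))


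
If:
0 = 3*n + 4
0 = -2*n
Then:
No Solution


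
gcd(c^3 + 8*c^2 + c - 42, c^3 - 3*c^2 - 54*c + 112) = c^2 + 5*c - 14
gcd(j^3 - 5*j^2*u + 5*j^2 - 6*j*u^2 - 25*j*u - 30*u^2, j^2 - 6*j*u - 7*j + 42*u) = -j + 6*u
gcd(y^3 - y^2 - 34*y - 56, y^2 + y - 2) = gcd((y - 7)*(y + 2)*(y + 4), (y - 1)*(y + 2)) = y + 2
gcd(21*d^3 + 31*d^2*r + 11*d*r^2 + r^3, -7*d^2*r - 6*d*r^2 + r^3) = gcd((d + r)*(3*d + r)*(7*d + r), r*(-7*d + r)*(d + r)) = d + r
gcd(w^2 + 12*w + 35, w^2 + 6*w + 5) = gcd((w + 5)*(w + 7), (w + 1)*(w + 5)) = w + 5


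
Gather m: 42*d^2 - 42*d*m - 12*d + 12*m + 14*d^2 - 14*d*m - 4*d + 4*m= 56*d^2 - 16*d + m*(16 - 56*d)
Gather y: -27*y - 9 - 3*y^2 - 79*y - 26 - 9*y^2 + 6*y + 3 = -12*y^2 - 100*y - 32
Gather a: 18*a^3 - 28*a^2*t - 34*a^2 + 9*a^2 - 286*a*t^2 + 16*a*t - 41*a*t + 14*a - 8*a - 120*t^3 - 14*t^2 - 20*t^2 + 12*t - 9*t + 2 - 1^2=18*a^3 + a^2*(-28*t - 25) + a*(-286*t^2 - 25*t + 6) - 120*t^3 - 34*t^2 + 3*t + 1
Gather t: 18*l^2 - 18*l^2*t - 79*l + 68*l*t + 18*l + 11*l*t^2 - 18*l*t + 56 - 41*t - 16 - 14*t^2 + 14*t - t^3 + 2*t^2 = 18*l^2 - 61*l - t^3 + t^2*(11*l - 12) + t*(-18*l^2 + 50*l - 27) + 40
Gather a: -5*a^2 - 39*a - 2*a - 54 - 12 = -5*a^2 - 41*a - 66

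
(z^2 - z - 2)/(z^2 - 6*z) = (z^2 - z - 2)/(z*(z - 6))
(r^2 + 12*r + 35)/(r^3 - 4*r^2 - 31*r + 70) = (r + 7)/(r^2 - 9*r + 14)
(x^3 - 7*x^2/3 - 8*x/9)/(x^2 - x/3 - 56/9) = x*(3*x + 1)/(3*x + 7)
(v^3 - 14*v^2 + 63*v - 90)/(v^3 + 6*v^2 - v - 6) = (v^3 - 14*v^2 + 63*v - 90)/(v^3 + 6*v^2 - v - 6)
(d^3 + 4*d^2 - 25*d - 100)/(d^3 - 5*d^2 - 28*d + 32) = (d^2 - 25)/(d^2 - 9*d + 8)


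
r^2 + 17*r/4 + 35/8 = (r + 7/4)*(r + 5/2)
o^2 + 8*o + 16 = (o + 4)^2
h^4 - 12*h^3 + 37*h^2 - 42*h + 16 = (h - 8)*(h - 2)*(h - 1)^2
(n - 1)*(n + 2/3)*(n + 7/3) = n^3 + 2*n^2 - 13*n/9 - 14/9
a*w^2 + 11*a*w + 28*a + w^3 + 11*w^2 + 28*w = (a + w)*(w + 4)*(w + 7)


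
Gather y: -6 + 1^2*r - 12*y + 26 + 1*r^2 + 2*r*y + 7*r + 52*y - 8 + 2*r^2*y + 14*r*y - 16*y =r^2 + 8*r + y*(2*r^2 + 16*r + 24) + 12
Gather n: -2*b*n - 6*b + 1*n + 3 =-6*b + n*(1 - 2*b) + 3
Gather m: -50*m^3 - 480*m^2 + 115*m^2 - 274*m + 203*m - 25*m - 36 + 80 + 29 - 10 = -50*m^3 - 365*m^2 - 96*m + 63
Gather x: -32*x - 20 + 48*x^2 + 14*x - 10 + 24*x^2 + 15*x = 72*x^2 - 3*x - 30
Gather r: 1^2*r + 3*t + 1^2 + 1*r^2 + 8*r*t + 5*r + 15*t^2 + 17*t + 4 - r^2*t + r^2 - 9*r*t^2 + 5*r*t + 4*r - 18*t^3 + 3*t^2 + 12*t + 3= r^2*(2 - t) + r*(-9*t^2 + 13*t + 10) - 18*t^3 + 18*t^2 + 32*t + 8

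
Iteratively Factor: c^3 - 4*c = (c - 2)*(c^2 + 2*c) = (c - 2)*(c + 2)*(c)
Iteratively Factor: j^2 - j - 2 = (j + 1)*(j - 2)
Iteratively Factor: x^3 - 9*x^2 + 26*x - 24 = (x - 3)*(x^2 - 6*x + 8) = (x - 4)*(x - 3)*(x - 2)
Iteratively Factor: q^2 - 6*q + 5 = (q - 5)*(q - 1)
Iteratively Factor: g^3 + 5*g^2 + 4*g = (g + 1)*(g^2 + 4*g) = (g + 1)*(g + 4)*(g)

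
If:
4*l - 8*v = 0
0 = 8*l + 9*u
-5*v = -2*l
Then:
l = 0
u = 0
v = 0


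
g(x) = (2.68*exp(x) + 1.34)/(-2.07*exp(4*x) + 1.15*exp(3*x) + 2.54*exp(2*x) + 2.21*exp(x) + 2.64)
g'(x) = (2.68*exp(x) + 1.34)*(8.28*exp(4*x) - 3.45*exp(3*x) - 5.08*exp(2*x) - 2.21*exp(x))/(-2.07*exp(4*x) + 1.15*exp(3*x) + 2.54*exp(2*x) + 2.21*exp(x) + 2.64)^2 + 2.68*exp(x)/(-2.07*exp(4*x) + 1.15*exp(3*x) + 2.54*exp(2*x) + 2.21*exp(x) + 2.64) = (16.6428*exp(4*x) + 4.9312*exp(3*x) - 11.4302*exp(2*x) - 6.8072*exp(x) + 4.1138)*exp(x)/(4.2849*exp(8*x) - 4.761*exp(7*x) - 9.1931*exp(6*x) - 3.3074*exp(5*x) + 0.605*exp(4*x) + 17.2988*exp(3*x) + 18.2953*exp(2*x) + 11.6688*exp(x) + 6.9696)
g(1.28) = -0.04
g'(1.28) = 0.16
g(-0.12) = 0.61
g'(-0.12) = 0.07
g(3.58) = -0.00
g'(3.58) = 0.00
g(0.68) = -1.17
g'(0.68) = 14.48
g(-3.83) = 0.52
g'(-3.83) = 0.01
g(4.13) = -0.00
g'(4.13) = 0.00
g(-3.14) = 0.53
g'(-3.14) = 0.02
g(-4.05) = 0.52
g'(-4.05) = 0.01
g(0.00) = 0.62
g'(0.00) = 0.18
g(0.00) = 0.62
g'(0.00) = 0.18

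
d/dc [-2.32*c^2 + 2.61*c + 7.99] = 2.61 - 4.64*c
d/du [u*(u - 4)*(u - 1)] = 3*u^2 - 10*u + 4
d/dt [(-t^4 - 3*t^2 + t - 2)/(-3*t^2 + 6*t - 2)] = (6*t^5 - 18*t^4 + 8*t^3 - 15*t^2 + 10)/(9*t^4 - 36*t^3 + 48*t^2 - 24*t + 4)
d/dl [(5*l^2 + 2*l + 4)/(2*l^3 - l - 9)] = (2*(-5*l - 1)*(-2*l^3 + l + 9) - (6*l^2 - 1)*(5*l^2 + 2*l + 4))/(-2*l^3 + l + 9)^2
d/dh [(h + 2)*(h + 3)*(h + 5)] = 3*h^2 + 20*h + 31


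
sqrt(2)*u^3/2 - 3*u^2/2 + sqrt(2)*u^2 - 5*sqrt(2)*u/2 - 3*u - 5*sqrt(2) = (u + 2)*(u - 5*sqrt(2)/2)*(sqrt(2)*u/2 + 1)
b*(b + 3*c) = b^2 + 3*b*c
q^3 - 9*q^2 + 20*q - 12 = (q - 6)*(q - 2)*(q - 1)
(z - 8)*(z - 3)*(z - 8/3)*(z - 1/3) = z^4 - 14*z^3 + 521*z^2/9 - 736*z/9 + 64/3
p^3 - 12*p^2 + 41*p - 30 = (p - 6)*(p - 5)*(p - 1)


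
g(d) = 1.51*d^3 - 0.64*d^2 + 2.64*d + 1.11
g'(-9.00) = 381.09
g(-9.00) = -1175.28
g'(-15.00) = 1041.09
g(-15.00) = -5278.74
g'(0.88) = 5.02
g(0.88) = 3.97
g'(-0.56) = 4.78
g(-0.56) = -0.83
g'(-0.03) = 2.68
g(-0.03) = 1.03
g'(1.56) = 11.67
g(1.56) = 9.40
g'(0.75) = 4.23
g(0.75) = 3.37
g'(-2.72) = 39.64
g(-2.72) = -41.19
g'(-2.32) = 29.99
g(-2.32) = -27.32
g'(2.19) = 21.56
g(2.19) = 19.68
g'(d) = 4.53*d^2 - 1.28*d + 2.64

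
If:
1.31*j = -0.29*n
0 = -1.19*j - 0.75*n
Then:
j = 0.00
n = 0.00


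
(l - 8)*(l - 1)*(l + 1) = l^3 - 8*l^2 - l + 8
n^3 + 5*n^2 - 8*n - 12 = (n - 2)*(n + 1)*(n + 6)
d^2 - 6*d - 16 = (d - 8)*(d + 2)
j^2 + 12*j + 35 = (j + 5)*(j + 7)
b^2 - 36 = (b - 6)*(b + 6)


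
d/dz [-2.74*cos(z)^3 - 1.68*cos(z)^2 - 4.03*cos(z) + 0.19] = (8.22*cos(z)^2 + 3.36*cos(z) + 4.03)*sin(z)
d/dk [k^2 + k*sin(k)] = k*cos(k) + 2*k + sin(k)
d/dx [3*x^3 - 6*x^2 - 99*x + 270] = 9*x^2 - 12*x - 99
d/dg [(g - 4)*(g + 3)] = 2*g - 1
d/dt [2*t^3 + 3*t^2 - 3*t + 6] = 6*t^2 + 6*t - 3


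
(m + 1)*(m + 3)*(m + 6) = m^3 + 10*m^2 + 27*m + 18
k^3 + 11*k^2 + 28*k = k*(k + 4)*(k + 7)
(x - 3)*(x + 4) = x^2 + x - 12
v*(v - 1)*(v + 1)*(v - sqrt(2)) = v^4 - sqrt(2)*v^3 - v^2 + sqrt(2)*v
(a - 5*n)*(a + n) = a^2 - 4*a*n - 5*n^2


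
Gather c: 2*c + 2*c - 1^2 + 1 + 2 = 4*c + 2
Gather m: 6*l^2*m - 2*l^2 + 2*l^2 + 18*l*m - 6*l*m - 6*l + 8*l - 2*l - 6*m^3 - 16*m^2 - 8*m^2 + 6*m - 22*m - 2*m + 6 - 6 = -6*m^3 - 24*m^2 + m*(6*l^2 + 12*l - 18)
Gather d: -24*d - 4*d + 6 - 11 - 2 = -28*d - 7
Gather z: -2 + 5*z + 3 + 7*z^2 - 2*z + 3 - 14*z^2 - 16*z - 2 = -7*z^2 - 13*z + 2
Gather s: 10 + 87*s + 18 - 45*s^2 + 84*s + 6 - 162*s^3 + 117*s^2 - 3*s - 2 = -162*s^3 + 72*s^2 + 168*s + 32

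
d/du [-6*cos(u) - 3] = 6*sin(u)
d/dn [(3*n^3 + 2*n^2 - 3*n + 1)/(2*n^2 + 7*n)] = (6*n^4 + 42*n^3 + 20*n^2 - 4*n - 7)/(n^2*(4*n^2 + 28*n + 49))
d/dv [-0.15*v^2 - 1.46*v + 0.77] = -0.3*v - 1.46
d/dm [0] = 0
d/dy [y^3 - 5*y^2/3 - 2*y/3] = 3*y^2 - 10*y/3 - 2/3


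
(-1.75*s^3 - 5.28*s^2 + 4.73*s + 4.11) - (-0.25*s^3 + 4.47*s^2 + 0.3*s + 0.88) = -1.5*s^3 - 9.75*s^2 + 4.43*s + 3.23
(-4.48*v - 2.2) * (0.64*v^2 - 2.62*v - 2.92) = -2.8672*v^3 + 10.3296*v^2 + 18.8456*v + 6.424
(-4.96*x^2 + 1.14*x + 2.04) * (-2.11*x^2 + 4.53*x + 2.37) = 10.4656*x^4 - 24.8742*x^3 - 10.8954*x^2 + 11.943*x + 4.8348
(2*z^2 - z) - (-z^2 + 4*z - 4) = 3*z^2 - 5*z + 4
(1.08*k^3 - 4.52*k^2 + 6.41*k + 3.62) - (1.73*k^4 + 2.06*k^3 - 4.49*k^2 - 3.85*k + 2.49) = -1.73*k^4 - 0.98*k^3 - 0.0299999999999994*k^2 + 10.26*k + 1.13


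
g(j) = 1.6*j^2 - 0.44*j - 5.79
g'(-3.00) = -10.04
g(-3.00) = 9.93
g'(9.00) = 28.36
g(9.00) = 119.85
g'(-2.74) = -9.21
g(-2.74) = 7.43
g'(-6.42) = -20.98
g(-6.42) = 62.98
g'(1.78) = 5.26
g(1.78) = -1.50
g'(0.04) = -0.31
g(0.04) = -5.81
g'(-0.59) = -2.33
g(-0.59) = -4.97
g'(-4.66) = -15.35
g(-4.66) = 31.01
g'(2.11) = 6.31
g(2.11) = 0.40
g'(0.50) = 1.16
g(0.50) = -5.61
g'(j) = 3.2*j - 0.44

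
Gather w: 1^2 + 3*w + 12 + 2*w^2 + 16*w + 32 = 2*w^2 + 19*w + 45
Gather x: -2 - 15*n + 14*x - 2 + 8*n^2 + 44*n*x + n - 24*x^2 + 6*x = 8*n^2 - 14*n - 24*x^2 + x*(44*n + 20) - 4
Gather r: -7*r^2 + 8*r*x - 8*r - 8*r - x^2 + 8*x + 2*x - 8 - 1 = -7*r^2 + r*(8*x - 16) - x^2 + 10*x - 9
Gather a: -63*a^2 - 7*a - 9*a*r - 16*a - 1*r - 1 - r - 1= -63*a^2 + a*(-9*r - 23) - 2*r - 2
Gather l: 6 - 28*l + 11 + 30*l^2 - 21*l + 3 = 30*l^2 - 49*l + 20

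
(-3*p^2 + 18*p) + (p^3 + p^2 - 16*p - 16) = p^3 - 2*p^2 + 2*p - 16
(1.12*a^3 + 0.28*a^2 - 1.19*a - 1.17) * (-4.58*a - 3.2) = -5.1296*a^4 - 4.8664*a^3 + 4.5542*a^2 + 9.1666*a + 3.744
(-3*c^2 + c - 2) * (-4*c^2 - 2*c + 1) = 12*c^4 + 2*c^3 + 3*c^2 + 5*c - 2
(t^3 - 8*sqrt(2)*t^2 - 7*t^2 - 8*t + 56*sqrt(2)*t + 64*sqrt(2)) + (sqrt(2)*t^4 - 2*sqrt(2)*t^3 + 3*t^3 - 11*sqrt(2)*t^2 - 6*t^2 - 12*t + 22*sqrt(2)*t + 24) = sqrt(2)*t^4 - 2*sqrt(2)*t^3 + 4*t^3 - 19*sqrt(2)*t^2 - 13*t^2 - 20*t + 78*sqrt(2)*t + 24 + 64*sqrt(2)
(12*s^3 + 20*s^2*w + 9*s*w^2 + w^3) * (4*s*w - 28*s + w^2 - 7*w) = 48*s^4*w - 336*s^4 + 92*s^3*w^2 - 644*s^3*w + 56*s^2*w^3 - 392*s^2*w^2 + 13*s*w^4 - 91*s*w^3 + w^5 - 7*w^4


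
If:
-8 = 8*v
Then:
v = -1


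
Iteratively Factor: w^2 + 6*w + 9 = (w + 3)*(w + 3)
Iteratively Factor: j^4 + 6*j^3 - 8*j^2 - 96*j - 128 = (j - 4)*(j^3 + 10*j^2 + 32*j + 32) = (j - 4)*(j + 4)*(j^2 + 6*j + 8) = (j - 4)*(j + 4)^2*(j + 2)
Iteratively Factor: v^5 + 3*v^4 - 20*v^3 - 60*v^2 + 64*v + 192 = (v + 2)*(v^4 + v^3 - 22*v^2 - 16*v + 96) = (v + 2)*(v + 3)*(v^3 - 2*v^2 - 16*v + 32) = (v - 2)*(v + 2)*(v + 3)*(v^2 - 16) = (v - 4)*(v - 2)*(v + 2)*(v + 3)*(v + 4)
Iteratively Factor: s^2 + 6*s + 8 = (s + 2)*(s + 4)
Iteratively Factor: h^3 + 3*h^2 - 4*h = (h)*(h^2 + 3*h - 4) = h*(h - 1)*(h + 4)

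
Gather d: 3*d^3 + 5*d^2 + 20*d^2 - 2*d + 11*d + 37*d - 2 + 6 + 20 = 3*d^3 + 25*d^2 + 46*d + 24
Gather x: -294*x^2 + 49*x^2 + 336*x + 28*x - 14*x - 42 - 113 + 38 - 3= -245*x^2 + 350*x - 120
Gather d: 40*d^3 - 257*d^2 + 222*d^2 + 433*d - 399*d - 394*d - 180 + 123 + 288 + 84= 40*d^3 - 35*d^2 - 360*d + 315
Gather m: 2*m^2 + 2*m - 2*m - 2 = 2*m^2 - 2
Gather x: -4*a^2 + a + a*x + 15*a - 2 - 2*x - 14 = -4*a^2 + 16*a + x*(a - 2) - 16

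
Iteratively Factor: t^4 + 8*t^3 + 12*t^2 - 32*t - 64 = (t + 4)*(t^3 + 4*t^2 - 4*t - 16) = (t - 2)*(t + 4)*(t^2 + 6*t + 8) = (t - 2)*(t + 4)^2*(t + 2)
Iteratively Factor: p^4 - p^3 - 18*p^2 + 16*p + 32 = (p + 4)*(p^3 - 5*p^2 + 2*p + 8) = (p - 4)*(p + 4)*(p^2 - p - 2) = (p - 4)*(p + 1)*(p + 4)*(p - 2)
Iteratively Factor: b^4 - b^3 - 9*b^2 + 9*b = (b + 3)*(b^3 - 4*b^2 + 3*b) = b*(b + 3)*(b^2 - 4*b + 3) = b*(b - 1)*(b + 3)*(b - 3)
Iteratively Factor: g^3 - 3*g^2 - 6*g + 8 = (g - 4)*(g^2 + g - 2) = (g - 4)*(g + 2)*(g - 1)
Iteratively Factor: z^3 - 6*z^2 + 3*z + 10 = (z + 1)*(z^2 - 7*z + 10) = (z - 2)*(z + 1)*(z - 5)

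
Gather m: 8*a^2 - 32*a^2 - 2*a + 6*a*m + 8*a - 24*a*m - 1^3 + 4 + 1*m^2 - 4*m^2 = -24*a^2 - 18*a*m + 6*a - 3*m^2 + 3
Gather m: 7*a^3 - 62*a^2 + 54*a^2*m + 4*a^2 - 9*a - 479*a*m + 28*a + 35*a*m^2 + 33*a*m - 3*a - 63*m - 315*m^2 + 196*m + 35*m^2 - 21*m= 7*a^3 - 58*a^2 + 16*a + m^2*(35*a - 280) + m*(54*a^2 - 446*a + 112)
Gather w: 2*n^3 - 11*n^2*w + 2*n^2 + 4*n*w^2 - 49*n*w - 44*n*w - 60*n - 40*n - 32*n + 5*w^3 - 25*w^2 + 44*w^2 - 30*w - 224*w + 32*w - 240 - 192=2*n^3 + 2*n^2 - 132*n + 5*w^3 + w^2*(4*n + 19) + w*(-11*n^2 - 93*n - 222) - 432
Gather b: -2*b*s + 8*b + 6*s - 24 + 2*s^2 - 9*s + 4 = b*(8 - 2*s) + 2*s^2 - 3*s - 20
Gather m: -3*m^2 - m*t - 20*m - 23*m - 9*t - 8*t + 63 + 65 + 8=-3*m^2 + m*(-t - 43) - 17*t + 136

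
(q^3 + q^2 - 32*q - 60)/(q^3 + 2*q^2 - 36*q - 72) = (q + 5)/(q + 6)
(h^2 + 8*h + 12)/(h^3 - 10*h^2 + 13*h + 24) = (h^2 + 8*h + 12)/(h^3 - 10*h^2 + 13*h + 24)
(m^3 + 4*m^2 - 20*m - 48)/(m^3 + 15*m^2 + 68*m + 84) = (m - 4)/(m + 7)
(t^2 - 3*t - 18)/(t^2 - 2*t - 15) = (t - 6)/(t - 5)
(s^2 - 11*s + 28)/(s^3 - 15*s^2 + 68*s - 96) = (s - 7)/(s^2 - 11*s + 24)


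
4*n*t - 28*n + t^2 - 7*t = (4*n + t)*(t - 7)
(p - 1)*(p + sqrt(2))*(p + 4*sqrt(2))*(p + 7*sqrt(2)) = p^4 - p^3 + 12*sqrt(2)*p^3 - 12*sqrt(2)*p^2 + 78*p^2 - 78*p + 56*sqrt(2)*p - 56*sqrt(2)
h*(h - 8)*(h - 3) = h^3 - 11*h^2 + 24*h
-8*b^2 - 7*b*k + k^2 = (-8*b + k)*(b + k)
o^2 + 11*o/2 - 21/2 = (o - 3/2)*(o + 7)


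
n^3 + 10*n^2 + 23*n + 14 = (n + 1)*(n + 2)*(n + 7)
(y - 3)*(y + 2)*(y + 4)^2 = y^4 + 7*y^3 + 2*y^2 - 64*y - 96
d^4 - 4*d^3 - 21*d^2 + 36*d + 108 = (d - 6)*(d - 3)*(d + 2)*(d + 3)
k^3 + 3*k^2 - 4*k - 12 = (k - 2)*(k + 2)*(k + 3)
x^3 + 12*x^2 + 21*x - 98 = (x - 2)*(x + 7)^2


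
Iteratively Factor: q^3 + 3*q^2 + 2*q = (q + 2)*(q^2 + q) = q*(q + 2)*(q + 1)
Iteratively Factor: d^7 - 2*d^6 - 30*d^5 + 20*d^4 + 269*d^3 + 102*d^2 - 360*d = (d + 3)*(d^6 - 5*d^5 - 15*d^4 + 65*d^3 + 74*d^2 - 120*d) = (d + 2)*(d + 3)*(d^5 - 7*d^4 - d^3 + 67*d^2 - 60*d) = (d - 4)*(d + 2)*(d + 3)*(d^4 - 3*d^3 - 13*d^2 + 15*d) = (d - 5)*(d - 4)*(d + 2)*(d + 3)*(d^3 + 2*d^2 - 3*d) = (d - 5)*(d - 4)*(d + 2)*(d + 3)^2*(d^2 - d) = (d - 5)*(d - 4)*(d - 1)*(d + 2)*(d + 3)^2*(d)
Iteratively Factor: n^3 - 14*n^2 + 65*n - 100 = (n - 4)*(n^2 - 10*n + 25) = (n - 5)*(n - 4)*(n - 5)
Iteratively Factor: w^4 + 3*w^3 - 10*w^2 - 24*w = (w - 3)*(w^3 + 6*w^2 + 8*w) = (w - 3)*(w + 4)*(w^2 + 2*w) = w*(w - 3)*(w + 4)*(w + 2)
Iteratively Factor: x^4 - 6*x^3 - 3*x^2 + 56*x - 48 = (x - 1)*(x^3 - 5*x^2 - 8*x + 48) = (x - 4)*(x - 1)*(x^2 - x - 12) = (x - 4)^2*(x - 1)*(x + 3)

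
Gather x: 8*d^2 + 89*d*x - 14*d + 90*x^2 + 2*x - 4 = 8*d^2 - 14*d + 90*x^2 + x*(89*d + 2) - 4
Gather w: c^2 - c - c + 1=c^2 - 2*c + 1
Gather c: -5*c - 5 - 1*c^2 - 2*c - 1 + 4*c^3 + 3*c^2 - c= 4*c^3 + 2*c^2 - 8*c - 6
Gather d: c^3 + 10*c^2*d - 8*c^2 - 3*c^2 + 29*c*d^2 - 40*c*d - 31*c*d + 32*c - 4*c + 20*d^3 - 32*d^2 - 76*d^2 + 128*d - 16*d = c^3 - 11*c^2 + 28*c + 20*d^3 + d^2*(29*c - 108) + d*(10*c^2 - 71*c + 112)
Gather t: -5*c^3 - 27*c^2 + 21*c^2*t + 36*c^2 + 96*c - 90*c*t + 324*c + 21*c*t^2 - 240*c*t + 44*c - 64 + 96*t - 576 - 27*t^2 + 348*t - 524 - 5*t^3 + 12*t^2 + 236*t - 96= -5*c^3 + 9*c^2 + 464*c - 5*t^3 + t^2*(21*c - 15) + t*(21*c^2 - 330*c + 680) - 1260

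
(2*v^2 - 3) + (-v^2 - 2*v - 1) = v^2 - 2*v - 4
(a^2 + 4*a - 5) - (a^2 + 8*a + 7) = -4*a - 12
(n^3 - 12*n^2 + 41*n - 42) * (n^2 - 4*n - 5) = n^5 - 16*n^4 + 84*n^3 - 146*n^2 - 37*n + 210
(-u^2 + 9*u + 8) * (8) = -8*u^2 + 72*u + 64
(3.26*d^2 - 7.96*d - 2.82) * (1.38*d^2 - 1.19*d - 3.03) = 4.4988*d^4 - 14.8642*d^3 - 4.297*d^2 + 27.4746*d + 8.5446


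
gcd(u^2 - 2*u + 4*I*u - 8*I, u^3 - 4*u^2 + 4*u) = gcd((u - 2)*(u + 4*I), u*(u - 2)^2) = u - 2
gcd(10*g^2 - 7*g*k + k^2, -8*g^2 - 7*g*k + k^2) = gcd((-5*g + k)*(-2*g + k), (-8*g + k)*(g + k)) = 1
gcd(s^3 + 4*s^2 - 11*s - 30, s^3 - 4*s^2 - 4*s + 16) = s + 2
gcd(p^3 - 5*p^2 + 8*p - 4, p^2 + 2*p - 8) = p - 2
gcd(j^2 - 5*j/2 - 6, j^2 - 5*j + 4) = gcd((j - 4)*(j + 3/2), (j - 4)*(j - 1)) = j - 4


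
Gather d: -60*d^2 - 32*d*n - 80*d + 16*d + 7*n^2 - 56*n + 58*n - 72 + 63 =-60*d^2 + d*(-32*n - 64) + 7*n^2 + 2*n - 9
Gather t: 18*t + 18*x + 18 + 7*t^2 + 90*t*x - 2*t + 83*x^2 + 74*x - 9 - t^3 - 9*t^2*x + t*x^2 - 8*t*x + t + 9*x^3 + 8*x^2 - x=-t^3 + t^2*(7 - 9*x) + t*(x^2 + 82*x + 17) + 9*x^3 + 91*x^2 + 91*x + 9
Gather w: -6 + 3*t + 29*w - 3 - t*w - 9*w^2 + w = 3*t - 9*w^2 + w*(30 - t) - 9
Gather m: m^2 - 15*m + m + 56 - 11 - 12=m^2 - 14*m + 33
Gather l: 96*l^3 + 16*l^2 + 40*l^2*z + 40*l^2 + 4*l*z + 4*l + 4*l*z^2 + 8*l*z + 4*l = 96*l^3 + l^2*(40*z + 56) + l*(4*z^2 + 12*z + 8)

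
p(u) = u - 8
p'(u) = 1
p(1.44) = -6.56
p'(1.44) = 1.00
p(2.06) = -5.94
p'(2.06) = 1.00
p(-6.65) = -14.65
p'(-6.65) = 1.00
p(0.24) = -7.76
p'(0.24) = 1.00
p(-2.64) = -10.64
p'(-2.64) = 1.00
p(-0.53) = -8.53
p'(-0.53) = 1.00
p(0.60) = -7.40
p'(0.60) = 1.00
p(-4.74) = -12.74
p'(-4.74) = 1.00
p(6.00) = -2.00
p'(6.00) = 1.00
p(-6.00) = -14.00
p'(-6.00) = 1.00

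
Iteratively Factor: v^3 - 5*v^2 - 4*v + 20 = (v + 2)*(v^2 - 7*v + 10) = (v - 5)*(v + 2)*(v - 2)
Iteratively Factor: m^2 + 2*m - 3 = (m + 3)*(m - 1)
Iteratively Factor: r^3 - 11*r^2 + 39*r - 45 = (r - 3)*(r^2 - 8*r + 15) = (r - 3)^2*(r - 5)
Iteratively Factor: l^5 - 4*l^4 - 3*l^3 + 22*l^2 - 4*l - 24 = (l - 2)*(l^4 - 2*l^3 - 7*l^2 + 8*l + 12) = (l - 3)*(l - 2)*(l^3 + l^2 - 4*l - 4) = (l - 3)*(l - 2)^2*(l^2 + 3*l + 2) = (l - 3)*(l - 2)^2*(l + 2)*(l + 1)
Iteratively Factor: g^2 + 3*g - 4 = (g - 1)*(g + 4)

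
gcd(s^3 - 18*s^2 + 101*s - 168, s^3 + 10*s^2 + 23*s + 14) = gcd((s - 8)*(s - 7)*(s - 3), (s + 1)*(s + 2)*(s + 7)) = 1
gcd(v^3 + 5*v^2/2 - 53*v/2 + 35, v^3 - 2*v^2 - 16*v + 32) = v - 2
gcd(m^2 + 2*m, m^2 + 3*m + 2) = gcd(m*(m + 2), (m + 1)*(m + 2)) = m + 2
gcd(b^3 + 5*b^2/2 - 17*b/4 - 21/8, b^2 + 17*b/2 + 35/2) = b + 7/2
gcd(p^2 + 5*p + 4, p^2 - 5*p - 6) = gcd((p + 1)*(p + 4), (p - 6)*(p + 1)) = p + 1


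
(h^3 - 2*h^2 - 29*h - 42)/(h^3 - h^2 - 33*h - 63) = (h + 2)/(h + 3)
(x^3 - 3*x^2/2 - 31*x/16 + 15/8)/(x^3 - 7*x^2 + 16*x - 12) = (x^2 + x/2 - 15/16)/(x^2 - 5*x + 6)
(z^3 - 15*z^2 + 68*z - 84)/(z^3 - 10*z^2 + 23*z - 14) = (z - 6)/(z - 1)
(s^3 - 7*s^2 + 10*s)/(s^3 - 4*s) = (s - 5)/(s + 2)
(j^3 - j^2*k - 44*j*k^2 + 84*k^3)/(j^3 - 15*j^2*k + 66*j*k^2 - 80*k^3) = (j^2 + j*k - 42*k^2)/(j^2 - 13*j*k + 40*k^2)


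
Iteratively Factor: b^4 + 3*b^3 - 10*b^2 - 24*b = (b - 3)*(b^3 + 6*b^2 + 8*b) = (b - 3)*(b + 2)*(b^2 + 4*b) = (b - 3)*(b + 2)*(b + 4)*(b)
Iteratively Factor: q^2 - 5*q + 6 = (q - 2)*(q - 3)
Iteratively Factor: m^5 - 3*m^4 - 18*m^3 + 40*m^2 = (m - 5)*(m^4 + 2*m^3 - 8*m^2) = (m - 5)*(m + 4)*(m^3 - 2*m^2) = m*(m - 5)*(m + 4)*(m^2 - 2*m) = m^2*(m - 5)*(m + 4)*(m - 2)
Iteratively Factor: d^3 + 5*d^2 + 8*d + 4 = (d + 1)*(d^2 + 4*d + 4) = (d + 1)*(d + 2)*(d + 2)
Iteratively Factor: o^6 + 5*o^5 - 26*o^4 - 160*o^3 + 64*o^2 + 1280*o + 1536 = (o - 4)*(o^5 + 9*o^4 + 10*o^3 - 120*o^2 - 416*o - 384) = (o - 4)^2*(o^4 + 13*o^3 + 62*o^2 + 128*o + 96) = (o - 4)^2*(o + 4)*(o^3 + 9*o^2 + 26*o + 24) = (o - 4)^2*(o + 4)^2*(o^2 + 5*o + 6) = (o - 4)^2*(o + 2)*(o + 4)^2*(o + 3)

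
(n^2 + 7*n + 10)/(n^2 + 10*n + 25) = (n + 2)/(n + 5)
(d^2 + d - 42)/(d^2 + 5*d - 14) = (d - 6)/(d - 2)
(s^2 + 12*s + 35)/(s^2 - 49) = (s + 5)/(s - 7)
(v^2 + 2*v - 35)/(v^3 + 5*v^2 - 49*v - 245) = (v - 5)/(v^2 - 2*v - 35)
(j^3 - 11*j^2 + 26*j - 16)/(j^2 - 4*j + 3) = (j^2 - 10*j + 16)/(j - 3)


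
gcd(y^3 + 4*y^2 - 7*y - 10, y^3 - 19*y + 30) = y^2 + 3*y - 10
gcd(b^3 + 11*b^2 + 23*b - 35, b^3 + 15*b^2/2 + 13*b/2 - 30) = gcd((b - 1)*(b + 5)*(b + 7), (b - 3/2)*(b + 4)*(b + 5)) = b + 5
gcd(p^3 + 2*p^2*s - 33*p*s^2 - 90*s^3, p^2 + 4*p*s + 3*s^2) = p + 3*s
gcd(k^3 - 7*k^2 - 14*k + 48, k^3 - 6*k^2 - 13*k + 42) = k^2 + k - 6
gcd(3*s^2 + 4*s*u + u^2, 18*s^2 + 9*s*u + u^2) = 3*s + u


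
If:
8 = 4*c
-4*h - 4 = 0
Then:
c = 2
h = -1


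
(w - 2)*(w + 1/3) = w^2 - 5*w/3 - 2/3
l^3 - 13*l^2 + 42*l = l*(l - 7)*(l - 6)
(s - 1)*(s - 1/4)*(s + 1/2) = s^3 - 3*s^2/4 - 3*s/8 + 1/8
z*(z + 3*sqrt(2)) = z^2 + 3*sqrt(2)*z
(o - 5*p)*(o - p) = o^2 - 6*o*p + 5*p^2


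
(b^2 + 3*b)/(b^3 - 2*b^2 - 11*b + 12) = b/(b^2 - 5*b + 4)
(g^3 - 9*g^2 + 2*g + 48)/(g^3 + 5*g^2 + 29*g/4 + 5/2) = 4*(g^2 - 11*g + 24)/(4*g^2 + 12*g + 5)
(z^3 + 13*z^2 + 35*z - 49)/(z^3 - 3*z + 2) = (z^2 + 14*z + 49)/(z^2 + z - 2)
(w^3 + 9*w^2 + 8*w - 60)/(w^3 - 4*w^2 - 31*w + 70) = (w + 6)/(w - 7)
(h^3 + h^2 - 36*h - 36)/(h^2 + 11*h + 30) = (h^2 - 5*h - 6)/(h + 5)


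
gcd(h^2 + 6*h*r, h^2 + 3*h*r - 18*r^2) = h + 6*r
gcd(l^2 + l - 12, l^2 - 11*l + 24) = l - 3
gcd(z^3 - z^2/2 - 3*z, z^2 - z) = z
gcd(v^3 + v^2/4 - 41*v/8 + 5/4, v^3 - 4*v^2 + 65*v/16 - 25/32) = v - 1/4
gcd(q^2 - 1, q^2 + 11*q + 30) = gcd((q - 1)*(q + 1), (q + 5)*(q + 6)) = 1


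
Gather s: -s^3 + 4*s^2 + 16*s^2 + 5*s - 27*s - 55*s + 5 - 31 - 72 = -s^3 + 20*s^2 - 77*s - 98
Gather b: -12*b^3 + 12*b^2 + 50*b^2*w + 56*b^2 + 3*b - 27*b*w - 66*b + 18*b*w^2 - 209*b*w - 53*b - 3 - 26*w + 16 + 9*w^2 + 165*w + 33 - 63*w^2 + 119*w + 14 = -12*b^3 + b^2*(50*w + 68) + b*(18*w^2 - 236*w - 116) - 54*w^2 + 258*w + 60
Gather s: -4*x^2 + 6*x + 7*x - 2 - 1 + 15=-4*x^2 + 13*x + 12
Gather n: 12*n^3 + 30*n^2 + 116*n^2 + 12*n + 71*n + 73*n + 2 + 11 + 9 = 12*n^3 + 146*n^2 + 156*n + 22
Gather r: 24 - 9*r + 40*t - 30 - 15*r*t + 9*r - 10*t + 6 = -15*r*t + 30*t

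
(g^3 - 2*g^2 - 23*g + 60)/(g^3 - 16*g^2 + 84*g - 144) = (g^2 + 2*g - 15)/(g^2 - 12*g + 36)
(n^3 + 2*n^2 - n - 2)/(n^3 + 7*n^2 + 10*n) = (n^2 - 1)/(n*(n + 5))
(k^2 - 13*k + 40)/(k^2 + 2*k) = (k^2 - 13*k + 40)/(k*(k + 2))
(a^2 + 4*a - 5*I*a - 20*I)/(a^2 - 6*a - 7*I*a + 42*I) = (a^2 + a*(4 - 5*I) - 20*I)/(a^2 - a*(6 + 7*I) + 42*I)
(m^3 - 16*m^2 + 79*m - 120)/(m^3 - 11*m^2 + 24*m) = (m - 5)/m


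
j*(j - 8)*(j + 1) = j^3 - 7*j^2 - 8*j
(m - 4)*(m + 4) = m^2 - 16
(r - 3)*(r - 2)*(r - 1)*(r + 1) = r^4 - 5*r^3 + 5*r^2 + 5*r - 6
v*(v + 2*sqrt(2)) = v^2 + 2*sqrt(2)*v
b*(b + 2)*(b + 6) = b^3 + 8*b^2 + 12*b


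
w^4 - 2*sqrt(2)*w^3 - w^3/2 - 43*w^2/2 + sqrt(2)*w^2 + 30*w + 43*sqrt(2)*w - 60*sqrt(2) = (w - 4)*(w - 3/2)*(w + 5)*(w - 2*sqrt(2))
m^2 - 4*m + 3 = (m - 3)*(m - 1)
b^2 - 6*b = b*(b - 6)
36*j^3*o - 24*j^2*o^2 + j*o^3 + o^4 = o*(-3*j + o)*(-2*j + o)*(6*j + o)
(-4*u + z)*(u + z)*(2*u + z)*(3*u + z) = -24*u^4 - 38*u^3*z - 13*u^2*z^2 + 2*u*z^3 + z^4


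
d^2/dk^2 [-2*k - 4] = 0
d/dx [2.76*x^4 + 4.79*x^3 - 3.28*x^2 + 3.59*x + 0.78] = 11.04*x^3 + 14.37*x^2 - 6.56*x + 3.59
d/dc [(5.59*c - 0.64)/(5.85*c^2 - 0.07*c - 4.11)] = (-32.7015*c^2 + 7.488*c - 23.0197)/(34.2225*c^4 - 0.819*c^3 - 48.0821*c^2 + 0.5754*c + 16.8921)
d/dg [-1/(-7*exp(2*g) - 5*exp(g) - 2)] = (-14*exp(g) - 5)*exp(g)/(7*exp(2*g) + 5*exp(g) + 2)^2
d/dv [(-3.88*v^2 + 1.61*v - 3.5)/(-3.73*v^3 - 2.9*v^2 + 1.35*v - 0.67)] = (-14.4724*v^4 + 12.0106*v^3 - 39.734*v^2 - 15.1008*v + 3.6463)/(13.9129*v^6 + 21.634*v^5 - 1.661*v^4 - 2.8318*v^3 + 5.7085*v^2 - 1.809*v + 0.4489)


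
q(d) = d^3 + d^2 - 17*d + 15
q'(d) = 3*d^2 + 2*d - 17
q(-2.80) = 48.49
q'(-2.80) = 0.92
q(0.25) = 10.83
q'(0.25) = -16.31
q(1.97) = -6.96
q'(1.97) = -1.42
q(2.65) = -4.42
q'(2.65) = 9.37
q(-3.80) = 39.17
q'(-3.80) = 18.72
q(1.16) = -1.81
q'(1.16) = -10.64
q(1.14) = -1.60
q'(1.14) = -10.82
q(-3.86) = 38.01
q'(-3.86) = 19.98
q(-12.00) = -1365.00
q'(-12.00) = 391.00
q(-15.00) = -2880.00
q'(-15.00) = 628.00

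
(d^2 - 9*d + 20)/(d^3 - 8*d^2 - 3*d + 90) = (d - 4)/(d^2 - 3*d - 18)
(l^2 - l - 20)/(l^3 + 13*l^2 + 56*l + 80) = (l - 5)/(l^2 + 9*l + 20)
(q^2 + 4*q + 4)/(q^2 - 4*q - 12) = (q + 2)/(q - 6)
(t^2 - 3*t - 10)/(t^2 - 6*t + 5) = (t + 2)/(t - 1)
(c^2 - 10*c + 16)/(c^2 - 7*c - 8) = (c - 2)/(c + 1)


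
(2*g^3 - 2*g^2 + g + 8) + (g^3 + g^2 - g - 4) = 3*g^3 - g^2 + 4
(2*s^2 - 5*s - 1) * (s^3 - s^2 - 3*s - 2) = 2*s^5 - 7*s^4 - 2*s^3 + 12*s^2 + 13*s + 2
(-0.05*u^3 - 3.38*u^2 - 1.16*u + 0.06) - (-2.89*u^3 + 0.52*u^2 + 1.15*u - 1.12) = 2.84*u^3 - 3.9*u^2 - 2.31*u + 1.18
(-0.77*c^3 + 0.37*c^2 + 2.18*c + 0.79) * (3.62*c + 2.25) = -2.7874*c^4 - 0.3931*c^3 + 8.7241*c^2 + 7.7648*c + 1.7775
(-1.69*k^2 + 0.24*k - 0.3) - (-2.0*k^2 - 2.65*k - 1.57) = 0.31*k^2 + 2.89*k + 1.27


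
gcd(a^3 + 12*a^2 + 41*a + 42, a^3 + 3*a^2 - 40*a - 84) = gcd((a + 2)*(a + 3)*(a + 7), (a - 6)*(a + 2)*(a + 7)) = a^2 + 9*a + 14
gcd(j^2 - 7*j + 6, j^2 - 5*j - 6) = j - 6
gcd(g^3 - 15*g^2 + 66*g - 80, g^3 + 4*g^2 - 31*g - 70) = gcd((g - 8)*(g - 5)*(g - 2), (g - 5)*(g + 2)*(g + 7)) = g - 5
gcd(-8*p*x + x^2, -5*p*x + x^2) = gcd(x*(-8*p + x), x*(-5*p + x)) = x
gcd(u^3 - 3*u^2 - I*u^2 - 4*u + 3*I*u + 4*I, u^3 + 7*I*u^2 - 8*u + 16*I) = u - I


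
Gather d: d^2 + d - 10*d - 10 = d^2 - 9*d - 10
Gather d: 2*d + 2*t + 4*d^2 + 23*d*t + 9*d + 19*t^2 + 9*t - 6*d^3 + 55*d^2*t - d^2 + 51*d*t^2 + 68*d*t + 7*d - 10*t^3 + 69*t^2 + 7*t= -6*d^3 + d^2*(55*t + 3) + d*(51*t^2 + 91*t + 18) - 10*t^3 + 88*t^2 + 18*t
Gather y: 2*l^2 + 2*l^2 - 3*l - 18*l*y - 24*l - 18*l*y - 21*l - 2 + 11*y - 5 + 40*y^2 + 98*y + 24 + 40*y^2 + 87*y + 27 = 4*l^2 - 48*l + 80*y^2 + y*(196 - 36*l) + 44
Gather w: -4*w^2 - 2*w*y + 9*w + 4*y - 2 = -4*w^2 + w*(9 - 2*y) + 4*y - 2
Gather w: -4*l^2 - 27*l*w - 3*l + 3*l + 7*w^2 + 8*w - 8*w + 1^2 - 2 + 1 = -4*l^2 - 27*l*w + 7*w^2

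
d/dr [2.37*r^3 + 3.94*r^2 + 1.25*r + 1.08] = 7.11*r^2 + 7.88*r + 1.25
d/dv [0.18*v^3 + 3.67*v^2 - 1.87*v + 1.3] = 0.54*v^2 + 7.34*v - 1.87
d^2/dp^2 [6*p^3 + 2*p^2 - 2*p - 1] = 36*p + 4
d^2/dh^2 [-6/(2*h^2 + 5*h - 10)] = 12*(4*h^2 + 10*h - (4*h + 5)^2 - 20)/(2*h^2 + 5*h - 10)^3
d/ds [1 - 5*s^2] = -10*s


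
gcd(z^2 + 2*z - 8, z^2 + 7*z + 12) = z + 4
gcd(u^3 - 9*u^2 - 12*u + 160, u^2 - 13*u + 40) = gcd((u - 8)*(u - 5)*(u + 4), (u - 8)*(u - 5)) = u^2 - 13*u + 40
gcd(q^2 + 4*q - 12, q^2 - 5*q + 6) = q - 2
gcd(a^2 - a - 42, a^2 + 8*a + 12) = a + 6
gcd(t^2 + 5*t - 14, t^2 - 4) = t - 2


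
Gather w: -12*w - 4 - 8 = -12*w - 12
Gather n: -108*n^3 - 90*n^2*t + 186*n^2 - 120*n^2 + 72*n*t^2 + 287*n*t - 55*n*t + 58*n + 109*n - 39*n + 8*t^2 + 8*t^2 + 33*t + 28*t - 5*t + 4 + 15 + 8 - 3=-108*n^3 + n^2*(66 - 90*t) + n*(72*t^2 + 232*t + 128) + 16*t^2 + 56*t + 24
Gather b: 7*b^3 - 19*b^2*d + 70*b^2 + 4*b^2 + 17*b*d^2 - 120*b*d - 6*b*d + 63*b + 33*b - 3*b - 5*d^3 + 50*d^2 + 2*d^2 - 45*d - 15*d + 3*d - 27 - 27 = 7*b^3 + b^2*(74 - 19*d) + b*(17*d^2 - 126*d + 93) - 5*d^3 + 52*d^2 - 57*d - 54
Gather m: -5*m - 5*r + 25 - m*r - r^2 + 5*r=m*(-r - 5) - r^2 + 25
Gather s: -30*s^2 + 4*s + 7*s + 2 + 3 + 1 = -30*s^2 + 11*s + 6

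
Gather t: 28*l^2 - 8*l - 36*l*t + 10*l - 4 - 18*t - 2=28*l^2 + 2*l + t*(-36*l - 18) - 6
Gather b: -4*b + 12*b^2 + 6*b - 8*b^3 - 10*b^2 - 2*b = -8*b^3 + 2*b^2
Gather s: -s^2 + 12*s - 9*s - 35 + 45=-s^2 + 3*s + 10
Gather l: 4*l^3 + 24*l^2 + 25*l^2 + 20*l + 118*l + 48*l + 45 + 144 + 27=4*l^3 + 49*l^2 + 186*l + 216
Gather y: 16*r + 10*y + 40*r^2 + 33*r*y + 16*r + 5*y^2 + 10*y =40*r^2 + 32*r + 5*y^2 + y*(33*r + 20)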